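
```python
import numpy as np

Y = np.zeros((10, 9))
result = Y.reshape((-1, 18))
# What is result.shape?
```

(5, 18)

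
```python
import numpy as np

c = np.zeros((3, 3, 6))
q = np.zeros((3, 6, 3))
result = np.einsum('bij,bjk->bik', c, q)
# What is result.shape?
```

(3, 3, 3)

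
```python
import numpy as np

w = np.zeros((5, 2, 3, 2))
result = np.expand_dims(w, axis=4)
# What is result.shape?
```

(5, 2, 3, 2, 1)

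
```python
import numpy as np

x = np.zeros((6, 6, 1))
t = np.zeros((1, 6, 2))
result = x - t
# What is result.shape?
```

(6, 6, 2)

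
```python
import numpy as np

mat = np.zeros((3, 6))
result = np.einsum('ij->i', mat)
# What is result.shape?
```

(3,)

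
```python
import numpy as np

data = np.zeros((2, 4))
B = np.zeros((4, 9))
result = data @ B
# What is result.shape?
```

(2, 9)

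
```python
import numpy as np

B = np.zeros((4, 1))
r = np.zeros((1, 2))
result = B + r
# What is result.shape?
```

(4, 2)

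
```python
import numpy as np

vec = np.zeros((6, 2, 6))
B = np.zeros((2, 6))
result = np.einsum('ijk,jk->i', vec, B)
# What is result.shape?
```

(6,)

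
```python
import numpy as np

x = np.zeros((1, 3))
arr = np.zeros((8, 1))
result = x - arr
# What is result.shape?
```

(8, 3)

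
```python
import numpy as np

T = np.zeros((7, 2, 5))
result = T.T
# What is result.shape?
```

(5, 2, 7)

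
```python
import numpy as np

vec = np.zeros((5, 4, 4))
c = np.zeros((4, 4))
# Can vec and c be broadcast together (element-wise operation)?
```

Yes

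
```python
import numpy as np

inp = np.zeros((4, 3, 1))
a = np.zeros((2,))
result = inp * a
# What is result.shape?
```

(4, 3, 2)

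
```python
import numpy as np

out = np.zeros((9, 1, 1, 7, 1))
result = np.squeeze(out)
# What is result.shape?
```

(9, 7)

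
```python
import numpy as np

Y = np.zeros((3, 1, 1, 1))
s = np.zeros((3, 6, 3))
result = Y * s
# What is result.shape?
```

(3, 3, 6, 3)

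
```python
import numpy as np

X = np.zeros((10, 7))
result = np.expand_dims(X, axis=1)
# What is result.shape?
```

(10, 1, 7)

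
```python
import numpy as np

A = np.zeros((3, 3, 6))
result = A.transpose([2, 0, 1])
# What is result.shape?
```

(6, 3, 3)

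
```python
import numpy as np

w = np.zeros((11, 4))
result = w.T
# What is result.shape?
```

(4, 11)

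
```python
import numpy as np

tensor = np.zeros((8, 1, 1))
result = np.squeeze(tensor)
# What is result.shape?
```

(8,)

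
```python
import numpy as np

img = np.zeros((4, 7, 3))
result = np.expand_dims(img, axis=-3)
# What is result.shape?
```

(4, 1, 7, 3)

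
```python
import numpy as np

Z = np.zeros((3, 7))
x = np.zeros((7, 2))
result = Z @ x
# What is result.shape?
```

(3, 2)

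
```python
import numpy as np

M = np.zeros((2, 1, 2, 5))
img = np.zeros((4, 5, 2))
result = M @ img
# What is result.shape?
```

(2, 4, 2, 2)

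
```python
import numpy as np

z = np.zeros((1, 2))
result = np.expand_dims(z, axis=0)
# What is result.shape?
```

(1, 1, 2)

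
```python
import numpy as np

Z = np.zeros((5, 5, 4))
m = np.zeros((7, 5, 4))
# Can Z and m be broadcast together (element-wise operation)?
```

No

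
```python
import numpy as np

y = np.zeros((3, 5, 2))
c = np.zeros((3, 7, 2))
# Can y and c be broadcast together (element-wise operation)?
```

No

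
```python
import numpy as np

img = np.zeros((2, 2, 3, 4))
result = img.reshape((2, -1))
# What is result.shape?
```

(2, 24)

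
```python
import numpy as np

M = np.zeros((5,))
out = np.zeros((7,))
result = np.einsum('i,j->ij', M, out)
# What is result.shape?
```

(5, 7)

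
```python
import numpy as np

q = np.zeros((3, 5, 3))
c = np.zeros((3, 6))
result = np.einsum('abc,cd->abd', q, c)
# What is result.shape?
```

(3, 5, 6)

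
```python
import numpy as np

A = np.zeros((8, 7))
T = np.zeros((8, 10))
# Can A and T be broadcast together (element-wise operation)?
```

No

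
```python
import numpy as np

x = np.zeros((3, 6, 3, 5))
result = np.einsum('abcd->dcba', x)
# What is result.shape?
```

(5, 3, 6, 3)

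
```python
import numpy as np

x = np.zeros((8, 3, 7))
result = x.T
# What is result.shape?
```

(7, 3, 8)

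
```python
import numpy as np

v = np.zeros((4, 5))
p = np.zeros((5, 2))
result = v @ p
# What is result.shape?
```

(4, 2)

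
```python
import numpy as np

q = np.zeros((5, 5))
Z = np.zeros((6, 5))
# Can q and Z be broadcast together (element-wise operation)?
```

No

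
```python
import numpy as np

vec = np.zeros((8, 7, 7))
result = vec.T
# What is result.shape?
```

(7, 7, 8)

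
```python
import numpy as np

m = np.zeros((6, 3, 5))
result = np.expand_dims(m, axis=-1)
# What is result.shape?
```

(6, 3, 5, 1)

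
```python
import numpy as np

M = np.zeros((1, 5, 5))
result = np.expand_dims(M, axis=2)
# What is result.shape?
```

(1, 5, 1, 5)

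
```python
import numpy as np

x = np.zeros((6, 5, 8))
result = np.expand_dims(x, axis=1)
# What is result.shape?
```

(6, 1, 5, 8)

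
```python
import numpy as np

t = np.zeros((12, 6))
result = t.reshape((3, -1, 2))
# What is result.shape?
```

(3, 12, 2)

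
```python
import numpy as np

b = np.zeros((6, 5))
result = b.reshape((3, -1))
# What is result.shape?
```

(3, 10)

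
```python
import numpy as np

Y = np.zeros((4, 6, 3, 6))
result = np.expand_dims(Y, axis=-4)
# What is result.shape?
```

(4, 1, 6, 3, 6)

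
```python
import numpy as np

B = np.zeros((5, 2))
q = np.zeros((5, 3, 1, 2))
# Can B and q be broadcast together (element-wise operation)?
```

Yes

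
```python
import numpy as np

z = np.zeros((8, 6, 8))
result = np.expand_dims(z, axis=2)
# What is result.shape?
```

(8, 6, 1, 8)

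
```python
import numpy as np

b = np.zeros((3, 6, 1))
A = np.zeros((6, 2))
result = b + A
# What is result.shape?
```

(3, 6, 2)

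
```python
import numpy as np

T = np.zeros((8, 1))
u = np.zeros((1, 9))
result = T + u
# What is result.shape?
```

(8, 9)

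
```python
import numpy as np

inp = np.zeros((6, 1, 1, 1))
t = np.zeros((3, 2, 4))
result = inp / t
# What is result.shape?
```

(6, 3, 2, 4)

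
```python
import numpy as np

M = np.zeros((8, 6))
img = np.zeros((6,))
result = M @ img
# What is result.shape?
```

(8,)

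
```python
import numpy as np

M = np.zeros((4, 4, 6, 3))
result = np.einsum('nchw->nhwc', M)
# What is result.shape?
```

(4, 6, 3, 4)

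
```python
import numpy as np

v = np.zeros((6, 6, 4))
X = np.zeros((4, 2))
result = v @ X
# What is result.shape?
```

(6, 6, 2)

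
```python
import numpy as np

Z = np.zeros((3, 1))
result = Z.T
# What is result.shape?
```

(1, 3)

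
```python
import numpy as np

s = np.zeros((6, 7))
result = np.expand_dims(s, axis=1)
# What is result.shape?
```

(6, 1, 7)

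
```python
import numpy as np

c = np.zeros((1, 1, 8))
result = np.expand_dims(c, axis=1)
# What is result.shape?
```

(1, 1, 1, 8)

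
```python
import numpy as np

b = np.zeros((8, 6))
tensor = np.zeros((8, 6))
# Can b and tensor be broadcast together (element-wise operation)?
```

Yes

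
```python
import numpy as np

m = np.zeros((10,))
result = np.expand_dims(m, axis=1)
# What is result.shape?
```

(10, 1)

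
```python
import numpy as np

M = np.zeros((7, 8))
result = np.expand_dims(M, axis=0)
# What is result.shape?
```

(1, 7, 8)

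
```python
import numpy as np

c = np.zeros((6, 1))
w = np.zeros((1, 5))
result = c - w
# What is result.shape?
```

(6, 5)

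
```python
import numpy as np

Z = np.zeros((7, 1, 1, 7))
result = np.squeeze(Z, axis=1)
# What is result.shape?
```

(7, 1, 7)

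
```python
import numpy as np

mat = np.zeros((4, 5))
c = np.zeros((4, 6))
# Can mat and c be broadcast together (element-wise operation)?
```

No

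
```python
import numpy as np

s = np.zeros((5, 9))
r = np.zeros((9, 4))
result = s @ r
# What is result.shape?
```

(5, 4)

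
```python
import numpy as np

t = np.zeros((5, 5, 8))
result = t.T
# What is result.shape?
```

(8, 5, 5)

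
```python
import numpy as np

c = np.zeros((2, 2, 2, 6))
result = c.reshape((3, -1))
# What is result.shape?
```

(3, 16)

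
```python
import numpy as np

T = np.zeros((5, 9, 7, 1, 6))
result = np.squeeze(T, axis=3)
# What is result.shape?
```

(5, 9, 7, 6)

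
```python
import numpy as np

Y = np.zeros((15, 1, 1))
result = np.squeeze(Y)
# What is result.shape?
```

(15,)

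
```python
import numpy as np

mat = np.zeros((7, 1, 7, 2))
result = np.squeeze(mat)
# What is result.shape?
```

(7, 7, 2)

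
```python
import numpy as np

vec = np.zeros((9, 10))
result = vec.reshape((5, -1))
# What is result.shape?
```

(5, 18)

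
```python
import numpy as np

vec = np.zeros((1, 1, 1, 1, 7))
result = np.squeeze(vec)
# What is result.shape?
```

(7,)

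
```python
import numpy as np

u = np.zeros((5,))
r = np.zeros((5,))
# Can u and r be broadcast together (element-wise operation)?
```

Yes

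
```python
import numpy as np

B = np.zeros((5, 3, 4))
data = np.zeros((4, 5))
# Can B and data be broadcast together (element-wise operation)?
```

No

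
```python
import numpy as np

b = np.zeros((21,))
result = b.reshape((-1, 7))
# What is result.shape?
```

(3, 7)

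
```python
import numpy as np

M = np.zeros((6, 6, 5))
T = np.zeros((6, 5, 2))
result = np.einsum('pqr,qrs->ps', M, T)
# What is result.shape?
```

(6, 2)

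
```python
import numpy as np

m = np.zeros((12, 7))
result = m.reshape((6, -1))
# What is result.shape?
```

(6, 14)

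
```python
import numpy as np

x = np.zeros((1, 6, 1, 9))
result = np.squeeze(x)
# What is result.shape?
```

(6, 9)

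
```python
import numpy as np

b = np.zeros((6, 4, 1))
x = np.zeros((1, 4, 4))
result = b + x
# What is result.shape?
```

(6, 4, 4)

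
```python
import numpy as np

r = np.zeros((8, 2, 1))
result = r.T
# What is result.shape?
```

(1, 2, 8)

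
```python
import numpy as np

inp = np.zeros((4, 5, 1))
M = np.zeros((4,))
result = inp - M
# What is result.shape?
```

(4, 5, 4)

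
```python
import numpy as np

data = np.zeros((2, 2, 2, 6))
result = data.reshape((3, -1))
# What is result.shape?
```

(3, 16)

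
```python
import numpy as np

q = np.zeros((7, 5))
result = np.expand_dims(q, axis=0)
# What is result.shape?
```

(1, 7, 5)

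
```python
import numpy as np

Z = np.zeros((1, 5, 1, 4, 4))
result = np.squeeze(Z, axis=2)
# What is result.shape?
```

(1, 5, 4, 4)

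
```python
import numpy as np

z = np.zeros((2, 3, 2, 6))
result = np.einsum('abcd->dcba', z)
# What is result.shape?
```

(6, 2, 3, 2)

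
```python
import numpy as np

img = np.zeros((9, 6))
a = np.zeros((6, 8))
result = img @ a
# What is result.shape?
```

(9, 8)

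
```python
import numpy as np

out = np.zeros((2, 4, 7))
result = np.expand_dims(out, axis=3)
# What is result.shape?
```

(2, 4, 7, 1)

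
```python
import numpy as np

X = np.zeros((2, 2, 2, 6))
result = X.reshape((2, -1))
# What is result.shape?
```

(2, 24)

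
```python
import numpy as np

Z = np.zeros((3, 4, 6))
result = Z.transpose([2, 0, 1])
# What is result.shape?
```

(6, 3, 4)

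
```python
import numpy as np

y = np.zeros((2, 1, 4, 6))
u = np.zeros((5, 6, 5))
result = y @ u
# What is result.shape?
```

(2, 5, 4, 5)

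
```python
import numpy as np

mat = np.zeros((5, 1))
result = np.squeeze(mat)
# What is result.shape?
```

(5,)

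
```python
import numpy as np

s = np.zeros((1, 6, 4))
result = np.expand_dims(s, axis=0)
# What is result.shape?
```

(1, 1, 6, 4)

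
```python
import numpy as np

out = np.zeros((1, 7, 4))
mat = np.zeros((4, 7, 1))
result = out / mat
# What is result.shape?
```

(4, 7, 4)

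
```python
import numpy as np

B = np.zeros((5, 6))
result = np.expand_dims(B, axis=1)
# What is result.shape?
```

(5, 1, 6)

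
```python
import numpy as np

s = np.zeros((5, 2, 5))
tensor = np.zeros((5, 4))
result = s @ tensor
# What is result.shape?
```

(5, 2, 4)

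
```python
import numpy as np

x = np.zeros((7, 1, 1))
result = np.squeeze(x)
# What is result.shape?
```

(7,)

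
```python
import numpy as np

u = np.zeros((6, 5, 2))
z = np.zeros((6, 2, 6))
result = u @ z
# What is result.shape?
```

(6, 5, 6)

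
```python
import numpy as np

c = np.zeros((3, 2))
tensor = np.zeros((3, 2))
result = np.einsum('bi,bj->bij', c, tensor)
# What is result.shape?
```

(3, 2, 2)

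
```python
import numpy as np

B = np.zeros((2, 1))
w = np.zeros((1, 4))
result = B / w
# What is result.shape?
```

(2, 4)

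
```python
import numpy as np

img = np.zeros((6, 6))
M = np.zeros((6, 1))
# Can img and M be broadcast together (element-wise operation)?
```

Yes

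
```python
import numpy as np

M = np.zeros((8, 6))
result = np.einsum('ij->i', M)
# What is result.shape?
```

(8,)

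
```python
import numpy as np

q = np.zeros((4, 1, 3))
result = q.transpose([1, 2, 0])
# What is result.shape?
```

(1, 3, 4)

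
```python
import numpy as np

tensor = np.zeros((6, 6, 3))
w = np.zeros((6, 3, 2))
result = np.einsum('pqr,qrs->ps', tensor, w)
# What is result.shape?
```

(6, 2)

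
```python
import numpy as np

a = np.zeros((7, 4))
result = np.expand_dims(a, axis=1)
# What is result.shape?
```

(7, 1, 4)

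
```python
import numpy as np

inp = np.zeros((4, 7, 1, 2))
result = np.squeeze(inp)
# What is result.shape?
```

(4, 7, 2)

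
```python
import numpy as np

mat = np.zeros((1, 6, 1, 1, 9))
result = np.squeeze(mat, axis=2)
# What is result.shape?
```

(1, 6, 1, 9)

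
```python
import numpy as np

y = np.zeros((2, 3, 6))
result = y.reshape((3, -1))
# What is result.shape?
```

(3, 12)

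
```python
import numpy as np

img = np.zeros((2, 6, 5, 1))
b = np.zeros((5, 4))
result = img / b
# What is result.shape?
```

(2, 6, 5, 4)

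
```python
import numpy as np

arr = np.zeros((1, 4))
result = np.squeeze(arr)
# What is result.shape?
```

(4,)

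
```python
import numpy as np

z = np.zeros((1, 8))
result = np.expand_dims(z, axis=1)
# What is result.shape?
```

(1, 1, 8)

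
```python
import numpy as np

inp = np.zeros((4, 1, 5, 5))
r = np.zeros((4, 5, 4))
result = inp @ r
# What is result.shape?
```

(4, 4, 5, 4)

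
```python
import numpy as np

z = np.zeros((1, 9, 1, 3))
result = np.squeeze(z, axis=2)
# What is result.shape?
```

(1, 9, 3)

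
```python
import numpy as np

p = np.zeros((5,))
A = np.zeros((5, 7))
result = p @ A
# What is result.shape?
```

(7,)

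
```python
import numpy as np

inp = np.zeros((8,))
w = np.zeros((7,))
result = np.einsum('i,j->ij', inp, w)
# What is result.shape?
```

(8, 7)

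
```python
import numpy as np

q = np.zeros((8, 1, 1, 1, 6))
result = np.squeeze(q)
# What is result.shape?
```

(8, 6)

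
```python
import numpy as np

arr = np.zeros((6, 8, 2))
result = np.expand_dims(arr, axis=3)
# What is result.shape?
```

(6, 8, 2, 1)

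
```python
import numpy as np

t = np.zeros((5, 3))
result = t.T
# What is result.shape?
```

(3, 5)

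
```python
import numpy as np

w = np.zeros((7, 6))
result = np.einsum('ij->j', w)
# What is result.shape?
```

(6,)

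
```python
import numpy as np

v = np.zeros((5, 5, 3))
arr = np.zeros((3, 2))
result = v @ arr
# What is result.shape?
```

(5, 5, 2)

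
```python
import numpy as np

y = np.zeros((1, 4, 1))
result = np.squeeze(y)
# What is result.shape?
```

(4,)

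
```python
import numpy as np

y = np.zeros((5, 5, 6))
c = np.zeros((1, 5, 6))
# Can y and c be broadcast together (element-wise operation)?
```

Yes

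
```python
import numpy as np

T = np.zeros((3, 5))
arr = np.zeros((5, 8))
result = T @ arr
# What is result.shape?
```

(3, 8)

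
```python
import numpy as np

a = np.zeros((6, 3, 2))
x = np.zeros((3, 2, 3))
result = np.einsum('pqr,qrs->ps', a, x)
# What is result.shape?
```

(6, 3)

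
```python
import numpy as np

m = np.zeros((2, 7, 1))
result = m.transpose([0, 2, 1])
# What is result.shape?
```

(2, 1, 7)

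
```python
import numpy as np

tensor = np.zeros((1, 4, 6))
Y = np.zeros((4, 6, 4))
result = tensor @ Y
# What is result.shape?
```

(4, 4, 4)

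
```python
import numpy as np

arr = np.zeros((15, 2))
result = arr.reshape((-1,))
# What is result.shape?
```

(30,)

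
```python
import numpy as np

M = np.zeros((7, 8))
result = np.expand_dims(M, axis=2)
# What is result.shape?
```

(7, 8, 1)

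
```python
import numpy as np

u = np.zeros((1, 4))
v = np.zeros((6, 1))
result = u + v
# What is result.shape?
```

(6, 4)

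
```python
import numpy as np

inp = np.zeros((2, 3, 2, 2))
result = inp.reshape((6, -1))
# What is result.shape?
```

(6, 4)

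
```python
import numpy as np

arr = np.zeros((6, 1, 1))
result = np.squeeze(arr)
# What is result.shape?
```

(6,)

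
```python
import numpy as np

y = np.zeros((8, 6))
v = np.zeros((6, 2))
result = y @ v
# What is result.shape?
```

(8, 2)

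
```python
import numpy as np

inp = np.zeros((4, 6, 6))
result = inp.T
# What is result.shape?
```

(6, 6, 4)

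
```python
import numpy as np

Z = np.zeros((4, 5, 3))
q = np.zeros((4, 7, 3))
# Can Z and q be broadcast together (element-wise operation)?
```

No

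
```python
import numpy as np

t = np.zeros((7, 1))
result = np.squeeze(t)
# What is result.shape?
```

(7,)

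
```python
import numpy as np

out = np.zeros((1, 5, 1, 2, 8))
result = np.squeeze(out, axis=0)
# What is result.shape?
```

(5, 1, 2, 8)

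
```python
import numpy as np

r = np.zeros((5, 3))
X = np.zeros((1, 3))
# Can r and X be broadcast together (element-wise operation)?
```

Yes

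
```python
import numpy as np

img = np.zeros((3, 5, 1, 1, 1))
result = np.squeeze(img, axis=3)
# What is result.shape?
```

(3, 5, 1, 1)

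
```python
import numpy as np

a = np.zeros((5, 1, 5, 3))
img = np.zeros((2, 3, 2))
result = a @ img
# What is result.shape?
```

(5, 2, 5, 2)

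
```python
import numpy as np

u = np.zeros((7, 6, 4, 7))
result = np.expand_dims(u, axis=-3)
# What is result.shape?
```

(7, 6, 1, 4, 7)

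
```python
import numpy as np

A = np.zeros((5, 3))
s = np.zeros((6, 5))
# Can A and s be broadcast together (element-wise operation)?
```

No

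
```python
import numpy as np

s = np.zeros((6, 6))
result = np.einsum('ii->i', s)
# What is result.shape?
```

(6,)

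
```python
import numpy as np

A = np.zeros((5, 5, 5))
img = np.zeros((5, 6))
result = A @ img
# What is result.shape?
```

(5, 5, 6)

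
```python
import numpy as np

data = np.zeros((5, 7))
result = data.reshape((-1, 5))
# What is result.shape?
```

(7, 5)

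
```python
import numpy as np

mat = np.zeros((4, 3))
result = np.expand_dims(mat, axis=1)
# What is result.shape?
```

(4, 1, 3)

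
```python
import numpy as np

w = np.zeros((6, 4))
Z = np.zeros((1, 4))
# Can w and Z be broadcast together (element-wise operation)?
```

Yes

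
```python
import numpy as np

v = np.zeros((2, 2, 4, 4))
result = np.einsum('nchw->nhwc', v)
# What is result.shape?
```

(2, 4, 4, 2)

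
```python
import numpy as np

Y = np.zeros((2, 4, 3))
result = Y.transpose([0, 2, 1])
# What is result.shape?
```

(2, 3, 4)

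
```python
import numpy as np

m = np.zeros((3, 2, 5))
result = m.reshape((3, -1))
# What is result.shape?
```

(3, 10)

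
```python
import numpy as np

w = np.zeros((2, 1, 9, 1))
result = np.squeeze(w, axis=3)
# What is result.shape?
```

(2, 1, 9)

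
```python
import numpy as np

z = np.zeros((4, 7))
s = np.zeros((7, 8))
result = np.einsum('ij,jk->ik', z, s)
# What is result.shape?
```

(4, 8)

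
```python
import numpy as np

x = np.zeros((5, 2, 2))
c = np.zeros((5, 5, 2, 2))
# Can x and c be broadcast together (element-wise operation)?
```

Yes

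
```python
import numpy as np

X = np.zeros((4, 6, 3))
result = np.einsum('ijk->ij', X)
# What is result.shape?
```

(4, 6)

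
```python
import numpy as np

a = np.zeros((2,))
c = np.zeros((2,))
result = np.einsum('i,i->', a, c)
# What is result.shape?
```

()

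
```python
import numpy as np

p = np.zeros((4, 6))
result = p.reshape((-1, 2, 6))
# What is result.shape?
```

(2, 2, 6)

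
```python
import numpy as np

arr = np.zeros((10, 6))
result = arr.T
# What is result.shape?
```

(6, 10)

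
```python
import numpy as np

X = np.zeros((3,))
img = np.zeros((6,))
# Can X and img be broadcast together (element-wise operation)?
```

No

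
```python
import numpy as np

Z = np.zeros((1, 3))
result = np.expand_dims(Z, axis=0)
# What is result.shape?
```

(1, 1, 3)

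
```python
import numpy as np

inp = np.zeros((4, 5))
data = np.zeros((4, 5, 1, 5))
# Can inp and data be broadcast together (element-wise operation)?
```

Yes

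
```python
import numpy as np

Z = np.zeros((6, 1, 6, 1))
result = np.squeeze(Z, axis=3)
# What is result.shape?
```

(6, 1, 6)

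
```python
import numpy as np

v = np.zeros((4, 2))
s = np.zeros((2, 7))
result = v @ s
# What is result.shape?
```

(4, 7)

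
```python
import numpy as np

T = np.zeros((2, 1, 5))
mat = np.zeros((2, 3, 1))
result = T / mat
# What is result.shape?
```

(2, 3, 5)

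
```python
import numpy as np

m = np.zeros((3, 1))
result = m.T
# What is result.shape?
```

(1, 3)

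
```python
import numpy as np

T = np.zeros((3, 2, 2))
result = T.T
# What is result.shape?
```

(2, 2, 3)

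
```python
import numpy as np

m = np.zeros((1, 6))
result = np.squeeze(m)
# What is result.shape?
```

(6,)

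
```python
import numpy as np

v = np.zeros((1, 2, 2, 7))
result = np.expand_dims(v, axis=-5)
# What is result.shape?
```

(1, 1, 2, 2, 7)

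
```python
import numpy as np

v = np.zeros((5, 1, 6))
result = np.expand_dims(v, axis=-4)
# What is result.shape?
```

(1, 5, 1, 6)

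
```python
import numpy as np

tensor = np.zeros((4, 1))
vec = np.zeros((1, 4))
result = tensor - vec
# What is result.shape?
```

(4, 4)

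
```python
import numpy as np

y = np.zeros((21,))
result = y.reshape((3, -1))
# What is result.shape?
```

(3, 7)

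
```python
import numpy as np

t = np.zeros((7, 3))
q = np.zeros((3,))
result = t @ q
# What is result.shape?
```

(7,)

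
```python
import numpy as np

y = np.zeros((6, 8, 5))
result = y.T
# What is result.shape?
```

(5, 8, 6)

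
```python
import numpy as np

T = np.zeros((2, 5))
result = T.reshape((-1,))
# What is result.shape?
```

(10,)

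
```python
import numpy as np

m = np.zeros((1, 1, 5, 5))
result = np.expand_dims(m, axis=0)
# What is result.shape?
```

(1, 1, 1, 5, 5)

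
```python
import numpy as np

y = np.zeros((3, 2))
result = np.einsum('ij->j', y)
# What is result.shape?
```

(2,)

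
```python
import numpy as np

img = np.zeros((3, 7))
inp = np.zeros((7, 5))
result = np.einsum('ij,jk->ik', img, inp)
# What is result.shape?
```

(3, 5)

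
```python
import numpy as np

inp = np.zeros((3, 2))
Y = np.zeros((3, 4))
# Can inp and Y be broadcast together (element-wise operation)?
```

No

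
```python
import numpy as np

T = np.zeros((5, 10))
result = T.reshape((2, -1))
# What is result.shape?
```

(2, 25)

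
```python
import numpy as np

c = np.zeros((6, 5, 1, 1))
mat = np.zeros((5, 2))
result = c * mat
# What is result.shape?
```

(6, 5, 5, 2)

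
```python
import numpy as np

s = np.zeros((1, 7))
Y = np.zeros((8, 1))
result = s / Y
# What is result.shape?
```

(8, 7)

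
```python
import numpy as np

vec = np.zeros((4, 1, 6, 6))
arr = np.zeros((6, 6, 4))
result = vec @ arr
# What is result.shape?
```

(4, 6, 6, 4)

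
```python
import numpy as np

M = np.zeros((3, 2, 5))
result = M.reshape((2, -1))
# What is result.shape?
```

(2, 15)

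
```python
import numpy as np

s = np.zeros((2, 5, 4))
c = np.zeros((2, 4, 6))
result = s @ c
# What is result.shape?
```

(2, 5, 6)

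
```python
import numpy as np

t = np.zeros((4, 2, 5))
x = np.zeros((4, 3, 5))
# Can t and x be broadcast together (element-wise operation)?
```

No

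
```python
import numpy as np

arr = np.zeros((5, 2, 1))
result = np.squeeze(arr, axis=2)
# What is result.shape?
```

(5, 2)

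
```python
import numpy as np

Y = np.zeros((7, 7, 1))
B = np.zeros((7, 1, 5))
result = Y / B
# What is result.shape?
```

(7, 7, 5)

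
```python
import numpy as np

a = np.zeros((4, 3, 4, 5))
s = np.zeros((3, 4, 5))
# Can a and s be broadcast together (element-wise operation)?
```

Yes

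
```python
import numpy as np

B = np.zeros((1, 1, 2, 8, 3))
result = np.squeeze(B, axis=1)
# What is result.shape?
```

(1, 2, 8, 3)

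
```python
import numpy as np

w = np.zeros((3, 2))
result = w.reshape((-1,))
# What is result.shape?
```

(6,)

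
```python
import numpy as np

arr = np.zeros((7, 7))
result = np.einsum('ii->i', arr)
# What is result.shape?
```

(7,)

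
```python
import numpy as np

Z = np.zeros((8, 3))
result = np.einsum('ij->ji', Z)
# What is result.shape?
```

(3, 8)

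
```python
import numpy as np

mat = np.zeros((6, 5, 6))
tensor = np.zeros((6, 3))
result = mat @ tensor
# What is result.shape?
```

(6, 5, 3)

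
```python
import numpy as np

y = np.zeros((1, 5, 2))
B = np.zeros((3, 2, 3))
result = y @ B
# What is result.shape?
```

(3, 5, 3)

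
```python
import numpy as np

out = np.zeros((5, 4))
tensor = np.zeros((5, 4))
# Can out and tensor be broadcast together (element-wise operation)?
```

Yes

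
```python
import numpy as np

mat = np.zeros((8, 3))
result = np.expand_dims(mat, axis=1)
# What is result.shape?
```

(8, 1, 3)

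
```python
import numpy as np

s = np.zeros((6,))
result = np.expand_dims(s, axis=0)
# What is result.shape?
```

(1, 6)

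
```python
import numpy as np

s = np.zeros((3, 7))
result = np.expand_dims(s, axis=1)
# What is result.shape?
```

(3, 1, 7)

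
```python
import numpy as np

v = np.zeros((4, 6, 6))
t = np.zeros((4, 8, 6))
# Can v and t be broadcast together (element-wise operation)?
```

No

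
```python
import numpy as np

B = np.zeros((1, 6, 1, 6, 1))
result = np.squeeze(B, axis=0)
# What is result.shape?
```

(6, 1, 6, 1)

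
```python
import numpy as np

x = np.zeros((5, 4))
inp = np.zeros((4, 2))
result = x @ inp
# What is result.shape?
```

(5, 2)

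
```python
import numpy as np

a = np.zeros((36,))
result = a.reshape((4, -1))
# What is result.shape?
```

(4, 9)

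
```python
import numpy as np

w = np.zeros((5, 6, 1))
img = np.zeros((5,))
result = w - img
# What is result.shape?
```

(5, 6, 5)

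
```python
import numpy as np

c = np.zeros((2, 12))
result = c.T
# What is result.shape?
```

(12, 2)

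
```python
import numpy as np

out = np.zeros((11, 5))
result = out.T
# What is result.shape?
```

(5, 11)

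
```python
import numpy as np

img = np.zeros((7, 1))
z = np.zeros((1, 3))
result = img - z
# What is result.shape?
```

(7, 3)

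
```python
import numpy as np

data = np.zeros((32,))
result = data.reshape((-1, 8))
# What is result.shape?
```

(4, 8)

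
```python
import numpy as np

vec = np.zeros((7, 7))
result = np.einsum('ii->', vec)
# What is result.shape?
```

()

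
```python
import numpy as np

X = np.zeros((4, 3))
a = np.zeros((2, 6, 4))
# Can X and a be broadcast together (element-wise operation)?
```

No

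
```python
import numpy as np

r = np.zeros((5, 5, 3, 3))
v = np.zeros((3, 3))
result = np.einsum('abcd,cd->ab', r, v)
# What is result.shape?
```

(5, 5)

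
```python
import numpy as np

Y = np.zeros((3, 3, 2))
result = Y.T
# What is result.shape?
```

(2, 3, 3)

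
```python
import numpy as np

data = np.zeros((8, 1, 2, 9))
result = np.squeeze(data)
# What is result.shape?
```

(8, 2, 9)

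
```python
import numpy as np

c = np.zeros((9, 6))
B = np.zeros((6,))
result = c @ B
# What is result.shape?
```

(9,)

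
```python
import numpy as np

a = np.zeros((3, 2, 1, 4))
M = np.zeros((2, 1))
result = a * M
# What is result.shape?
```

(3, 2, 2, 4)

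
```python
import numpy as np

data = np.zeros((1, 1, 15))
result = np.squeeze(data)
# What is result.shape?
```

(15,)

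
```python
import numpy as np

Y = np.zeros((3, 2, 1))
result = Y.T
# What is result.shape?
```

(1, 2, 3)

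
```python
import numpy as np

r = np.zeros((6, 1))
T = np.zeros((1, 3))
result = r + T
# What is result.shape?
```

(6, 3)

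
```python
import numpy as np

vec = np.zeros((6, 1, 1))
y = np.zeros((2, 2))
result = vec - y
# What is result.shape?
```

(6, 2, 2)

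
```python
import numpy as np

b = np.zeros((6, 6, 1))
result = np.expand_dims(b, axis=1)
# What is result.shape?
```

(6, 1, 6, 1)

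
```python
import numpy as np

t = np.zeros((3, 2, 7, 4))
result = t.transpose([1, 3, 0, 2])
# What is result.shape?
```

(2, 4, 3, 7)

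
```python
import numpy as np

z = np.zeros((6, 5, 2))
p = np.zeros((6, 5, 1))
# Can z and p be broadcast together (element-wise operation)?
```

Yes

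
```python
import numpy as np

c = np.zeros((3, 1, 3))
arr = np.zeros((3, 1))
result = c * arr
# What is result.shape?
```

(3, 3, 3)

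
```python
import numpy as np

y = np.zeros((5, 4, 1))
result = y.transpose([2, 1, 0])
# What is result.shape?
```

(1, 4, 5)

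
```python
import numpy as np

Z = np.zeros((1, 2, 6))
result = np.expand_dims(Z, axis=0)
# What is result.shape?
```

(1, 1, 2, 6)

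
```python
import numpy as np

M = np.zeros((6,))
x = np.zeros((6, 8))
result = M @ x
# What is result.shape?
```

(8,)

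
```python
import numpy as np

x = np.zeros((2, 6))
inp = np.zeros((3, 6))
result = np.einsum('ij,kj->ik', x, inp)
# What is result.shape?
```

(2, 3)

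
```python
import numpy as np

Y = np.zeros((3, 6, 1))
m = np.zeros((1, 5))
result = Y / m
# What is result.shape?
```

(3, 6, 5)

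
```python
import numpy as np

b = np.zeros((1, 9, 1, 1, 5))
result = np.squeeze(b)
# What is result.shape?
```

(9, 5)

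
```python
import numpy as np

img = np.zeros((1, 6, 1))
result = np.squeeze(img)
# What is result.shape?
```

(6,)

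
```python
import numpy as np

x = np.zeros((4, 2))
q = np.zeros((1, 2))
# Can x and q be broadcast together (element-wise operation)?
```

Yes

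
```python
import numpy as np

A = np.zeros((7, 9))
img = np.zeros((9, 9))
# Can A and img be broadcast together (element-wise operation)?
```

No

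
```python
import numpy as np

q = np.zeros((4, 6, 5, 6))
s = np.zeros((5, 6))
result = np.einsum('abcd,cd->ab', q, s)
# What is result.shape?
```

(4, 6)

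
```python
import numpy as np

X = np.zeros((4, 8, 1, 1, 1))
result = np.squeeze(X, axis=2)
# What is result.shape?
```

(4, 8, 1, 1)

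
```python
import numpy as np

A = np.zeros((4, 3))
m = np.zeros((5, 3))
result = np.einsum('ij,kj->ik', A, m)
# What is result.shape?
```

(4, 5)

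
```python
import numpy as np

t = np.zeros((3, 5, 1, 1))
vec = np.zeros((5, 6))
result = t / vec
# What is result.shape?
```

(3, 5, 5, 6)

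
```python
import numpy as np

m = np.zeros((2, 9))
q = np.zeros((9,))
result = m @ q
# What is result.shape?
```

(2,)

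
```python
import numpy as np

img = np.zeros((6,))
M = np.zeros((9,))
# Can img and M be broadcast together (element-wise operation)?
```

No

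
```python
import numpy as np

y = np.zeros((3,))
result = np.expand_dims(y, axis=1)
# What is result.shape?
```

(3, 1)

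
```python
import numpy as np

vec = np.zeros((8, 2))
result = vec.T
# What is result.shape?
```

(2, 8)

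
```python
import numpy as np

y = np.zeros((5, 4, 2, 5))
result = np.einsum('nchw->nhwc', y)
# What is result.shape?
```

(5, 2, 5, 4)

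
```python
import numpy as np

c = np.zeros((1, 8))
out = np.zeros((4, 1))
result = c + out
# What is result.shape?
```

(4, 8)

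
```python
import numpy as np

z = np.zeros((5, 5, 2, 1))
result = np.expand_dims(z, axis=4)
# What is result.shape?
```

(5, 5, 2, 1, 1)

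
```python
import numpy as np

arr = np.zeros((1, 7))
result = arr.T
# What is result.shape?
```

(7, 1)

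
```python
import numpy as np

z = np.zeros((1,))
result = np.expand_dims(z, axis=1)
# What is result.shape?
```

(1, 1)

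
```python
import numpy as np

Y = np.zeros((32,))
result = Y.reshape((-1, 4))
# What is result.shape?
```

(8, 4)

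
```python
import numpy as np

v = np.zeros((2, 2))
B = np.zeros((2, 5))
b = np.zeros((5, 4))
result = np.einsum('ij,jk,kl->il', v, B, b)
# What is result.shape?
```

(2, 4)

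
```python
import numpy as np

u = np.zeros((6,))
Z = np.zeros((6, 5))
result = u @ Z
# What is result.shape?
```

(5,)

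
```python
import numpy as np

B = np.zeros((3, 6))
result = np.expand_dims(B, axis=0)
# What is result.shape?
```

(1, 3, 6)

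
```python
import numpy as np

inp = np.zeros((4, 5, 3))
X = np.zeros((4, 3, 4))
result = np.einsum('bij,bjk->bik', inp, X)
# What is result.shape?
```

(4, 5, 4)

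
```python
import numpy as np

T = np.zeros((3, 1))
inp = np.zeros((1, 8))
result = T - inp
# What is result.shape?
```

(3, 8)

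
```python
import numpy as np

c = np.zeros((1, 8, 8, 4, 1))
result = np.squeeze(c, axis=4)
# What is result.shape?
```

(1, 8, 8, 4)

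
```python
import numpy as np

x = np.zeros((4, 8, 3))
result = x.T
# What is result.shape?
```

(3, 8, 4)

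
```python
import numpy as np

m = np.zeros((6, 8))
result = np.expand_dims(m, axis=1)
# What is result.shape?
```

(6, 1, 8)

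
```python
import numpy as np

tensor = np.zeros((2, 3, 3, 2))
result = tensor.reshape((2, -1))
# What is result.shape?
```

(2, 18)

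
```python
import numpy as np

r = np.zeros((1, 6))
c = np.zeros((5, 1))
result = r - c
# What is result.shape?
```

(5, 6)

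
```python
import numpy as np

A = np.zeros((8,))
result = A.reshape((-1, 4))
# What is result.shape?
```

(2, 4)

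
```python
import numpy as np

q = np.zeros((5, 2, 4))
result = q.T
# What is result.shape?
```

(4, 2, 5)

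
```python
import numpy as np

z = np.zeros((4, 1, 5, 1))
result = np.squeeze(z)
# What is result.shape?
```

(4, 5)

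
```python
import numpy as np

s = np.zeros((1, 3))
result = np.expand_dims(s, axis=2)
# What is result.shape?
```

(1, 3, 1)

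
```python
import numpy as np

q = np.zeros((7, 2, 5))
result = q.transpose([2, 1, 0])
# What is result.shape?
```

(5, 2, 7)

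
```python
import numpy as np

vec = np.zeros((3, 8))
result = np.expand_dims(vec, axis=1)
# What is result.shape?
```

(3, 1, 8)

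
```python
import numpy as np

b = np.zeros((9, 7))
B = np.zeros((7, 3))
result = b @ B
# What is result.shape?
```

(9, 3)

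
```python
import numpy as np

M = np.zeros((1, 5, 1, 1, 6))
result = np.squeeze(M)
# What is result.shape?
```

(5, 6)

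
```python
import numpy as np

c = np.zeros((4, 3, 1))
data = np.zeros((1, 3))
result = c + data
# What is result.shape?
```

(4, 3, 3)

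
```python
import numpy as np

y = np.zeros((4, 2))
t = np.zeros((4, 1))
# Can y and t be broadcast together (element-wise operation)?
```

Yes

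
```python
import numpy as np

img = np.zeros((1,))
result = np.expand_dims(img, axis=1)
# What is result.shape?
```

(1, 1)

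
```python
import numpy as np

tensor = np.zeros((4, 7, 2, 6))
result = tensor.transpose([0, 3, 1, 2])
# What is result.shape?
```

(4, 6, 7, 2)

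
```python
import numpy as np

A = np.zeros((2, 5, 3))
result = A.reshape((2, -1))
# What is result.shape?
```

(2, 15)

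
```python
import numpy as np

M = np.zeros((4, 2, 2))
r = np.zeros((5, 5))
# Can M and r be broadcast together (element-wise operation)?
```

No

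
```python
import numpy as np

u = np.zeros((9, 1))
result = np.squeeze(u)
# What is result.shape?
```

(9,)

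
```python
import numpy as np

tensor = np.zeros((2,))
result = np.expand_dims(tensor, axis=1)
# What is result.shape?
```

(2, 1)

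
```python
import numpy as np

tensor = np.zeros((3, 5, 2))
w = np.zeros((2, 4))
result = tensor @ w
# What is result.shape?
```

(3, 5, 4)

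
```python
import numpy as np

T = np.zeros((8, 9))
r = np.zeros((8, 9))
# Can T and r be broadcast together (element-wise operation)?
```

Yes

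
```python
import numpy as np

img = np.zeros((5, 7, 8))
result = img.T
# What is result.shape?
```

(8, 7, 5)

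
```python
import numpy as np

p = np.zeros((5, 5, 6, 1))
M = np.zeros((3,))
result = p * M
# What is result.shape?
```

(5, 5, 6, 3)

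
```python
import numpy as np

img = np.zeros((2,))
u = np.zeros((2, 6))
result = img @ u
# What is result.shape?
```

(6,)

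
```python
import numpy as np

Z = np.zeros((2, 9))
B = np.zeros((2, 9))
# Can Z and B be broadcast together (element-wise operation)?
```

Yes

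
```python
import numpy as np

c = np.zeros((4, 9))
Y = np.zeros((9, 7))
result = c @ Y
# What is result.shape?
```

(4, 7)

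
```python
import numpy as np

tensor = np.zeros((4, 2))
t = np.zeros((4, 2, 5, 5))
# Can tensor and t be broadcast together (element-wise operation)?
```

No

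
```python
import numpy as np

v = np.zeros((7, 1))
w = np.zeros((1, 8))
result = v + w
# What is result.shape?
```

(7, 8)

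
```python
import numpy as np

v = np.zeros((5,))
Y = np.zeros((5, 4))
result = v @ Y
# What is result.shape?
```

(4,)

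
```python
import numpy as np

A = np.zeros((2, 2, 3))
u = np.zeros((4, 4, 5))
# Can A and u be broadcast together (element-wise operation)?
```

No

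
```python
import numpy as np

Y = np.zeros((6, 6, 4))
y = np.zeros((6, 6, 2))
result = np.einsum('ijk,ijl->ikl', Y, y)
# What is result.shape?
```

(6, 4, 2)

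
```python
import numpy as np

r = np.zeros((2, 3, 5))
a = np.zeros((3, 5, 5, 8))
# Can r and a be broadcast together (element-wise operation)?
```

No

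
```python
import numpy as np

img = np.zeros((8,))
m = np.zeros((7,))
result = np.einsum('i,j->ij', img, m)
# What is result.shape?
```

(8, 7)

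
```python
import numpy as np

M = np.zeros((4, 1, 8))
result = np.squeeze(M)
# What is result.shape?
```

(4, 8)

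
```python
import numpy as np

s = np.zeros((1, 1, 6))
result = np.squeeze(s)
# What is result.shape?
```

(6,)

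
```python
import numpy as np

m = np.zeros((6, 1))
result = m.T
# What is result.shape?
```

(1, 6)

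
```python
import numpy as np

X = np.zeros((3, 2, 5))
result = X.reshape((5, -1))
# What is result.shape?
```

(5, 6)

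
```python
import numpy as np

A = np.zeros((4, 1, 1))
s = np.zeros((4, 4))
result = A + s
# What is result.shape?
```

(4, 4, 4)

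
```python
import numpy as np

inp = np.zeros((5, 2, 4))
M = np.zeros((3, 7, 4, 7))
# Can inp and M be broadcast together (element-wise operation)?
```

No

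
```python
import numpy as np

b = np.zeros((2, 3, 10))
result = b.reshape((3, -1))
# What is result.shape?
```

(3, 20)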